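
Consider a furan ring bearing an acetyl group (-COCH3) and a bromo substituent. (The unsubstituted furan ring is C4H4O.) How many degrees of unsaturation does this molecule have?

Atom tally by fragment:
  furan ring core → C:4 H:4 O:1
  (− 2 ring H displaced by substituents)
  + COCH3 → C:2 H:3 O:1
  + Br → Br:1
Element totals:
  C: 6
  H: 5
  Br: 1
  O: 2
Molecular formula: C6H5BrO2.
DoU = (2C + 2 + N − H − X) / 2 = (2·6 + 2 + 0 − 5 − 1) / 2 = 4.

4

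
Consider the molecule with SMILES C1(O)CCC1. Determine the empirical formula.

C4H8O

Atom tally by fragment:
  cyclobutane ring core → C:4 H:8
  (− 1 ring H displaced by substituents)
  + OH → O:1 H:1
Element totals:
  C: 4
  H: 8
  O: 1
Molecular formula: C4H8O.
gcd of subscripts (4, 8, 1) = 1, so the empirical formula equals the molecular formula.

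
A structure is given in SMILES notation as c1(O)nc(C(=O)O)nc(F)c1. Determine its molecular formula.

C5H3FN2O3

Atom tally by fragment:
  pyrimidine ring core → C:4 H:4 N:2
  (− 3 ring H displaced by substituents)
  + OH → O:1 H:1
  + COOH → C:1 H:1 O:2
  + F → F:1
Element totals:
  C: 5
  H: 3
  F: 1
  N: 2
  O: 3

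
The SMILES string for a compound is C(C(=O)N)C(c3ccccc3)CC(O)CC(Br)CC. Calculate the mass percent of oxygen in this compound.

Atom tally by fragment:
  H2NOCCH2 → C:2 H:4 O:1 N:1
  CH(C6H5) → C:7 H:6
  CH2 → C:1 H:2
  CH(OH) → C:1 H:2 O:1
  CH2 → C:1 H:2
  CH(Br) → C:1 H:1 Br:1
  CH2 → C:1 H:2
  CH3 → C:1 H:3
Element totals:
  C: 15
  H: 22
  Br: 1
  N: 1
  O: 2
Molecular formula: C15H22BrNO2.
Molar mass = 328.250 g/mol.
Mass from O: 2 × 15.999 = 31.998 g/mol.
%O = 31.998 / 328.250 × 100 = 9.75%.

9.75%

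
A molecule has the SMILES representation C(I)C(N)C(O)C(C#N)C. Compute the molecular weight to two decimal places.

Atom tally by fragment:
  ICH2 → C:1 H:2 I:1
  CH(NH2) → C:1 H:3 N:1
  CH(OH) → C:1 H:2 O:1
  CH(CN) → C:2 H:1 N:1
  CH3 → C:1 H:3
Element totals:
  C: 6
  H: 11
  I: 1
  N: 2
  O: 1
Molecular formula: C6H11IN2O.
  M = 6(12.011) + 11(1.008) + 126.904 + 2(14.007) + 15.999
    = 72.066 + 11.088 + 126.904 + 28.014 + 15.999 = 254.071

254.07 g/mol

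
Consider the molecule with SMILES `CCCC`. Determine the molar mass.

Atom tally by fragment:
  CH3 → C:1 H:3
  CH2 → C:1 H:2
  CH2 → C:1 H:2
  CH3 → C:1 H:3
Element totals:
  C: 4
  H: 10
Molecular formula: C4H10.
  M = 4(12.011) + 10(1.008)
    = 48.044 + 10.080 = 58.124

58.12 g/mol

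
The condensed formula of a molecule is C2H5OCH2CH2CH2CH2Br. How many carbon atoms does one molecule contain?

Atom tally by fragment:
  C2H5OCH2 → C:3 H:7 O:1
  CH2 → C:1 H:2
  CH2 → C:1 H:2
  CH2Br → C:1 H:2 Br:1
Element totals:
  C: 6
  H: 13
  Br: 1
  O: 1

6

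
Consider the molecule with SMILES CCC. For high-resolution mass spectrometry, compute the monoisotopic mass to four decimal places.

Atom tally by fragment:
  CH3 → C:1 H:3
  CH2 → C:1 H:2
  CH3 → C:1 H:3
Element totals:
  C: 3
  H: 8
Molecular formula: C3H8.
  M = 3(12.0) + 8(1.007825)
    = 36.000000 + 8.062600 = 44.062600

44.0626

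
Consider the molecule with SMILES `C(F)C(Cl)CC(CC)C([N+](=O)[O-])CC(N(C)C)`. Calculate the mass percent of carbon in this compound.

Atom tally by fragment:
  FCH2 → C:1 H:2 F:1
  CH(Cl) → C:1 H:1 Cl:1
  CH2 → C:1 H:2
  CH(C2H5) → C:3 H:6
  CH(NO2) → C:1 H:1 N:1 O:2
  CH2 → C:1 H:2
  CH2N(CH3)2 → C:3 H:8 N:1
Element totals:
  C: 11
  H: 22
  Cl: 1
  F: 1
  N: 2
  O: 2
Molecular formula: C11H22ClFN2O2.
Molar mass = 268.757 g/mol.
Mass from C: 11 × 12.011 = 132.121 g/mol.
%C = 132.121 / 268.757 × 100 = 49.16%.

49.16%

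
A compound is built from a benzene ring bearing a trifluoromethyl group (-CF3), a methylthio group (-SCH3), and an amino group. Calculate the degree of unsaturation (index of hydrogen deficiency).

4

Atom tally by fragment:
  benzene ring core → C:6 H:6
  (− 3 ring H displaced by substituents)
  + CF3 → C:1 F:3
  + SCH3 → C:1 H:3 S:1
  + NH2 → N:1 H:2
Element totals:
  C: 8
  H: 8
  F: 3
  N: 1
  S: 1
Molecular formula: C8H8F3NS.
DoU = (2C + 2 + N − H − X) / 2 = (2·8 + 2 + 1 − 8 − 3) / 2 = 4.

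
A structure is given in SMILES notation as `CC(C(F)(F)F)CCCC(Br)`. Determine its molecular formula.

Atom tally by fragment:
  CH3 → C:1 H:3
  CH(CF3) → C:2 H:1 F:3
  CH2 → C:1 H:2
  CH2 → C:1 H:2
  CH2 → C:1 H:2
  CH2Br → C:1 H:2 Br:1
Element totals:
  C: 7
  H: 12
  Br: 1
  F: 3

C7H12BrF3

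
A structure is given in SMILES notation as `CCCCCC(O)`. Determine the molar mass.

102.18 g/mol

Atom tally by fragment:
  CH3 → C:1 H:3
  CH2 → C:1 H:2
  CH2 → C:1 H:2
  CH2 → C:1 H:2
  CH2 → C:1 H:2
  CH2OH → C:1 H:3 O:1
Element totals:
  C: 6
  H: 14
  O: 1
Molecular formula: C6H14O.
  M = 6(12.011) + 14(1.008) + 15.999
    = 72.066 + 14.112 + 15.999 = 102.177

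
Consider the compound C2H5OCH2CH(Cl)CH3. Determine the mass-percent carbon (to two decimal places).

Element totals:
  C: 5
  H: 11
  Cl: 1
  O: 1
Molecular formula: C5H11ClO.
Molar mass = 122.592 g/mol.
Mass from C: 5 × 12.011 = 60.055 g/mol.
%C = 60.055 / 122.592 × 100 = 48.99%.

48.99%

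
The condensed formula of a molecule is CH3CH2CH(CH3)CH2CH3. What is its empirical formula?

Element totals:
  C: 6
  H: 14
Molecular formula: C6H14.
gcd of subscripts = 2; dividing each by 2:
  C: 6/2 = 3
  H: 14/2 = 7

C3H7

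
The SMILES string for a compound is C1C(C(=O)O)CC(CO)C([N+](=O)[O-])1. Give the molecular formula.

C7H11NO5

Atom tally by fragment:
  cyclopentane ring core → C:5 H:10
  (− 3 ring H displaced by substituents)
  + COOH → C:1 H:1 O:2
  + CH2OH → C:1 H:3 O:1
  + NO2 → N:1 O:2
Element totals:
  C: 7
  H: 11
  N: 1
  O: 5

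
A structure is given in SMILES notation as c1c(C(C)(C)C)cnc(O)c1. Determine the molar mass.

Atom tally by fragment:
  pyridine ring core → C:5 H:5 N:1
  (− 2 ring H displaced by substituents)
  + C(CH3)3 → C:4 H:9
  + OH → O:1 H:1
Element totals:
  C: 9
  H: 13
  N: 1
  O: 1
Molecular formula: C9H13NO.
  M = 9(12.011) + 13(1.008) + 14.007 + 15.999
    = 108.099 + 13.104 + 14.007 + 15.999 = 151.209

151.21 g/mol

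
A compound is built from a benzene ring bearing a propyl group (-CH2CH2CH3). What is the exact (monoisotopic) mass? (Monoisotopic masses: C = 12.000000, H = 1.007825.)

Atom tally by fragment:
  benzene ring core → C:6 H:6
  (− 1 ring H displaced by substituents)
  + CH2CH2CH3 → C:3 H:7
Element totals:
  C: 9
  H: 12
Molecular formula: C9H12.
  M = 9(12.0) + 12(1.007825)
    = 108.000000 + 12.093900 = 120.093900

120.0939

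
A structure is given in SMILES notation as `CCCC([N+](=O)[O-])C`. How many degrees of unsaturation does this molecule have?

Atom tally by fragment:
  CH3 → C:1 H:3
  CH2 → C:1 H:2
  CH2 → C:1 H:2
  CH(NO2) → C:1 H:1 N:1 O:2
  CH3 → C:1 H:3
Element totals:
  C: 5
  H: 11
  N: 1
  O: 2
Molecular formula: C5H11NO2.
DoU = (2C + 2 + N − H − X) / 2 = (2·5 + 2 + 1 − 11 − 0) / 2 = 1.

1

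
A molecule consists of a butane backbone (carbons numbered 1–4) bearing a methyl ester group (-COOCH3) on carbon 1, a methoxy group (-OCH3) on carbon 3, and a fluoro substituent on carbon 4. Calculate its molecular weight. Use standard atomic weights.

164.18 g/mol

Atom tally by fragment:
  CH3OOCCH2 → C:3 H:5 O:2
  CH2 → C:1 H:2
  CH(OCH3) → C:2 H:4 O:1
  CH2F → C:1 H:2 F:1
Element totals:
  C: 7
  H: 13
  F: 1
  O: 3
Molecular formula: C7H13FO3.
  M = 7(12.011) + 13(1.008) + 18.998 + 3(15.999)
    = 84.077 + 13.104 + 18.998 + 47.997 = 164.176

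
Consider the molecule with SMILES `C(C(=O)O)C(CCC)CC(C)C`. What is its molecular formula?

C10H20O2

Atom tally by fragment:
  HOOCCH2 → C:2 H:3 O:2
  CH(CH2CH2CH3) → C:4 H:8
  CH2 → C:1 H:2
  CH(CH3) → C:2 H:4
  CH3 → C:1 H:3
Element totals:
  C: 10
  H: 20
  O: 2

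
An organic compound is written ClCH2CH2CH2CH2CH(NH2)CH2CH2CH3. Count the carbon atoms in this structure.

Element totals:
  C: 8
  H: 18
  Cl: 1
  N: 1

8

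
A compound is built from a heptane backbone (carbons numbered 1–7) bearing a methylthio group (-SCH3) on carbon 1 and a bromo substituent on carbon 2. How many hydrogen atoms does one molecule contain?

17

Atom tally by fragment:
  CH3SCH2 → C:2 H:5 S:1
  CH(Br) → C:1 H:1 Br:1
  CH2 → C:1 H:2
  CH2 → C:1 H:2
  CH2 → C:1 H:2
  CH2 → C:1 H:2
  CH3 → C:1 H:3
Element totals:
  C: 8
  H: 17
  Br: 1
  S: 1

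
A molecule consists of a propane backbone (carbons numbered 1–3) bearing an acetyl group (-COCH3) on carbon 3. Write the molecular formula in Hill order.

C5H10O

Atom tally by fragment:
  CH3 → C:1 H:3
  CH2 → C:1 H:2
  CH2COCH3 → C:3 H:5 O:1
Element totals:
  C: 5
  H: 10
  O: 1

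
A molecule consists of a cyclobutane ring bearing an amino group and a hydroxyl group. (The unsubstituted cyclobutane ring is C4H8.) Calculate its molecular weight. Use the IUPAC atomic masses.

Atom tally by fragment:
  cyclobutane ring core → C:4 H:8
  (− 2 ring H displaced by substituents)
  + NH2 → N:1 H:2
  + OH → O:1 H:1
Element totals:
  C: 4
  H: 9
  N: 1
  O: 1
Molecular formula: C4H9NO.
  M = 4(12.011) + 9(1.008) + 14.007 + 15.999
    = 48.044 + 9.072 + 14.007 + 15.999 = 87.122

87.12 g/mol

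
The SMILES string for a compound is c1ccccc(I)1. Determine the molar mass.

Atom tally by fragment:
  benzene ring core → C:6 H:6
  (− 1 ring H displaced by substituents)
  + I → I:1
Element totals:
  C: 6
  H: 5
  I: 1
Molecular formula: C6H5I.
  M = 6(12.011) + 5(1.008) + 126.904
    = 72.066 + 5.040 + 126.904 = 204.010

204.01 g/mol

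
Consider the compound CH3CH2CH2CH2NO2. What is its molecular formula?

C4H9NO2

Atom tally by fragment:
  CH3 → C:1 H:3
  CH2 → C:1 H:2
  CH2 → C:1 H:2
  CH2NO2 → C:1 H:2 N:1 O:2
Element totals:
  C: 4
  H: 9
  N: 1
  O: 2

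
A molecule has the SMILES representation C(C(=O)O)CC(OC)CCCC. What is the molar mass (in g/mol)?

174.24 g/mol

Atom tally by fragment:
  HOOCCH2 → C:2 H:3 O:2
  CH2 → C:1 H:2
  CH(OCH3) → C:2 H:4 O:1
  CH2 → C:1 H:2
  CH2 → C:1 H:2
  CH2 → C:1 H:2
  CH3 → C:1 H:3
Element totals:
  C: 9
  H: 18
  O: 3
Molecular formula: C9H18O3.
  M = 9(12.011) + 18(1.008) + 3(15.999)
    = 108.099 + 18.144 + 47.997 = 174.240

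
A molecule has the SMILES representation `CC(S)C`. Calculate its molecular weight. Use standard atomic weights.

Atom tally by fragment:
  CH3 → C:1 H:3
  CH(SH) → C:1 H:2 S:1
  CH3 → C:1 H:3
Element totals:
  C: 3
  H: 8
  S: 1
Molecular formula: C3H8S.
  M = 3(12.011) + 8(1.008) + 32.06
    = 36.033 + 8.064 + 32.060 = 76.157

76.16 g/mol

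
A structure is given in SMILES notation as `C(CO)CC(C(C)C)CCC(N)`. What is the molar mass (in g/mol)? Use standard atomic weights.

Atom tally by fragment:
  HOCH2CH2 → C:2 H:5 O:1
  CH2 → C:1 H:2
  CH(CH(CH3)2) → C:4 H:8
  CH2 → C:1 H:2
  CH2 → C:1 H:2
  CH2NH2 → C:1 H:4 N:1
Element totals:
  C: 10
  H: 23
  N: 1
  O: 1
Molecular formula: C10H23NO.
  M = 10(12.011) + 23(1.008) + 14.007 + 15.999
    = 120.110 + 23.184 + 14.007 + 15.999 = 173.300

173.30 g/mol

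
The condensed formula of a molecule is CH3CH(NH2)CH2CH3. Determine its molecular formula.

Atom tally by fragment:
  CH3 → C:1 H:3
  CH(NH2) → C:1 H:3 N:1
  CH2 → C:1 H:2
  CH3 → C:1 H:3
Element totals:
  C: 4
  H: 11
  N: 1

C4H11N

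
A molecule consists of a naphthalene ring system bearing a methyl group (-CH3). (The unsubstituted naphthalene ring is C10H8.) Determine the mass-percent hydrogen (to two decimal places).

Atom tally by fragment:
  naphthalene ring system core → C:10 H:8
  (− 1 ring H displaced by substituents)
  + CH3 → C:1 H:3
Element totals:
  C: 11
  H: 10
Molecular formula: C11H10.
Molar mass = 142.201 g/mol.
Mass from H: 10 × 1.008 = 10.080 g/mol.
%H = 10.080 / 142.201 × 100 = 7.09%.

7.09%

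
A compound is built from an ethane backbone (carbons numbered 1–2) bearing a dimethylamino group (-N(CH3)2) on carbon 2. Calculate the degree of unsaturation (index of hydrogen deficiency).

0

Atom tally by fragment:
  CH3 → C:1 H:3
  CH2N(CH3)2 → C:3 H:8 N:1
Element totals:
  C: 4
  H: 11
  N: 1
Molecular formula: C4H11N.
DoU = (2C + 2 + N − H − X) / 2 = (2·4 + 2 + 1 − 11 − 0) / 2 = 0.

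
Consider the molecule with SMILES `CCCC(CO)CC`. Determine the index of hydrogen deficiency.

0

Atom tally by fragment:
  CH3 → C:1 H:3
  CH2 → C:1 H:2
  CH2 → C:1 H:2
  CH(CH2OH) → C:2 H:4 O:1
  CH2 → C:1 H:2
  CH3 → C:1 H:3
Element totals:
  C: 7
  H: 16
  O: 1
Molecular formula: C7H16O.
DoU = (2C + 2 + N − H − X) / 2 = (2·7 + 2 + 0 − 16 − 0) / 2 = 0.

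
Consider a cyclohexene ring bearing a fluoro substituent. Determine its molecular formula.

Atom tally by fragment:
  cyclohexene ring core → C:6 H:10
  (− 1 ring H displaced by substituents)
  + F → F:1
Element totals:
  C: 6
  H: 9
  F: 1

C6H9F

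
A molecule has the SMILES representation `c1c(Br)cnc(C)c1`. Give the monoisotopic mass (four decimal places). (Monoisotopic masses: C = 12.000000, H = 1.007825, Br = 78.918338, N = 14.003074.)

170.9684

Atom tally by fragment:
  pyridine ring core → C:5 H:5 N:1
  (− 2 ring H displaced by substituents)
  + Br → Br:1
  + CH3 → C:1 H:3
Element totals:
  C: 6
  H: 6
  Br: 1
  N: 1
Molecular formula: C6H6BrN.
  M = 6(12.0) + 6(1.007825) + 78.918338 + 14.003074
    = 72.000000 + 6.046950 + 78.918338 + 14.003074 = 170.968362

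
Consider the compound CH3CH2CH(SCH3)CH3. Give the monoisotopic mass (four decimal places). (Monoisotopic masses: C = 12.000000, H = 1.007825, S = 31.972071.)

104.0660

Atom tally by fragment:
  CH3 → C:1 H:3
  CH2 → C:1 H:2
  CH(SCH3) → C:2 H:4 S:1
  CH3 → C:1 H:3
Element totals:
  C: 5
  H: 12
  S: 1
Molecular formula: C5H12S.
  M = 5(12.0) + 12(1.007825) + 31.972071
    = 60.000000 + 12.093900 + 31.972071 = 104.065971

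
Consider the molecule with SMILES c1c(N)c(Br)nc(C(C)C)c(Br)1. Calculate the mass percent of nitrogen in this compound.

9.53%

Atom tally by fragment:
  pyridine ring core → C:5 H:5 N:1
  (− 4 ring H displaced by substituents)
  + NH2 → N:1 H:2
  + Br → Br:1
  + CH(CH3)2 → C:3 H:7
  + Br → Br:1
Element totals:
  C: 8
  H: 10
  Br: 2
  N: 2
Molecular formula: C8H10Br2N2.
Molar mass = 293.990 g/mol.
Mass from N: 2 × 14.007 = 28.014 g/mol.
%N = 28.014 / 293.990 × 100 = 9.53%.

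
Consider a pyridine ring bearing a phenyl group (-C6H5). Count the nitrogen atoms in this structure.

Atom tally by fragment:
  pyridine ring core → C:5 H:5 N:1
  (− 1 ring H displaced by substituents)
  + C6H5 → C:6 H:5
Element totals:
  C: 11
  H: 9
  N: 1

1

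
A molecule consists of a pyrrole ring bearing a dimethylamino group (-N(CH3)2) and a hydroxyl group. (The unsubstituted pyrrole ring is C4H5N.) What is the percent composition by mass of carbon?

Atom tally by fragment:
  pyrrole ring core → C:4 H:5 N:1
  (− 2 ring H displaced by substituents)
  + N(CH3)2 → N:1 C:2 H:6
  + OH → O:1 H:1
Element totals:
  C: 6
  H: 10
  N: 2
  O: 1
Molecular formula: C6H10N2O.
Molar mass = 126.159 g/mol.
Mass from C: 6 × 12.011 = 72.066 g/mol.
%C = 72.066 / 126.159 × 100 = 57.12%.

57.12%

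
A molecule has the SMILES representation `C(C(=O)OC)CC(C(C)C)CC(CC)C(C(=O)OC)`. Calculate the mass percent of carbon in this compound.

66.14%

Atom tally by fragment:
  CH3OOCCH2 → C:3 H:5 O:2
  CH2 → C:1 H:2
  CH(CH(CH3)2) → C:4 H:8
  CH2 → C:1 H:2
  CH(C2H5) → C:3 H:6
  CH2COOCH3 → C:3 H:5 O:2
Element totals:
  C: 15
  H: 28
  O: 4
Molecular formula: C15H28O4.
Molar mass = 272.385 g/mol.
Mass from C: 15 × 12.011 = 180.165 g/mol.
%C = 180.165 / 272.385 × 100 = 66.14%.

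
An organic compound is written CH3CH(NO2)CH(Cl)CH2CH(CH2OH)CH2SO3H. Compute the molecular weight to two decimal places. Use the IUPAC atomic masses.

275.70 g/mol

Element totals:
  C: 7
  H: 14
  Cl: 1
  N: 1
  O: 6
  S: 1
Molecular formula: C7H14ClNO6S.
  M = 7(12.011) + 14(1.008) + 35.45 + 14.007 + 6(15.999) + 32.06
    = 84.077 + 14.112 + 35.450 + 14.007 + 95.994 + 32.060 = 275.700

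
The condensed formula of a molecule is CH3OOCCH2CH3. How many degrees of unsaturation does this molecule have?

Atom tally by fragment:
  CH3OOCCH2 → C:3 H:5 O:2
  CH3 → C:1 H:3
Element totals:
  C: 4
  H: 8
  O: 2
Molecular formula: C4H8O2.
DoU = (2C + 2 + N − H − X) / 2 = (2·4 + 2 + 0 − 8 − 0) / 2 = 1.

1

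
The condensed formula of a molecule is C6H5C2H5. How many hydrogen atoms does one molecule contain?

10

Atom tally by fragment:
  benzene ring core → C:6 H:6
  (− 1 ring H displaced by substituents)
  + C2H5 → C:2 H:5
Element totals:
  C: 8
  H: 10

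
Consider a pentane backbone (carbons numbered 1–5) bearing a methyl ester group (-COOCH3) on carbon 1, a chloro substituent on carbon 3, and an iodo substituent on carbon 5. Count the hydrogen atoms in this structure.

12

Atom tally by fragment:
  CH3OOCCH2 → C:3 H:5 O:2
  CH2 → C:1 H:2
  CH(Cl) → C:1 H:1 Cl:1
  CH2 → C:1 H:2
  CH2I → C:1 H:2 I:1
Element totals:
  C: 7
  H: 12
  Cl: 1
  I: 1
  O: 2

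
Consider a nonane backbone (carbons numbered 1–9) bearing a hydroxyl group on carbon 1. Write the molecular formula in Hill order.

C9H20O

Atom tally by fragment:
  HOCH2 → C:1 H:3 O:1
  CH2 → C:1 H:2
  CH2 → C:1 H:2
  CH2 → C:1 H:2
  CH2 → C:1 H:2
  CH2 → C:1 H:2
  CH2 → C:1 H:2
  CH2 → C:1 H:2
  CH3 → C:1 H:3
Element totals:
  C: 9
  H: 20
  O: 1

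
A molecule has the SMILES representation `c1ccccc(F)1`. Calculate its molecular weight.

Atom tally by fragment:
  benzene ring core → C:6 H:6
  (− 1 ring H displaced by substituents)
  + F → F:1
Element totals:
  C: 6
  H: 5
  F: 1
Molecular formula: C6H5F.
  M = 6(12.011) + 5(1.008) + 18.998
    = 72.066 + 5.040 + 18.998 = 96.104

96.10 g/mol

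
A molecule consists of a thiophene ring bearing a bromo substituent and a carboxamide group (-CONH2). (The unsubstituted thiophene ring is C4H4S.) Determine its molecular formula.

C5H4BrNOS

Atom tally by fragment:
  thiophene ring core → C:4 H:4 S:1
  (− 2 ring H displaced by substituents)
  + Br → Br:1
  + CONH2 → C:1 H:2 O:1 N:1
Element totals:
  C: 5
  H: 4
  Br: 1
  N: 1
  O: 1
  S: 1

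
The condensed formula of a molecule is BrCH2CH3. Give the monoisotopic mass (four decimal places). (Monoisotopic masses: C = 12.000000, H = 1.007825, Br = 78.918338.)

107.9575

Element totals:
  C: 2
  H: 5
  Br: 1
Molecular formula: C2H5Br.
  M = 2(12.0) + 5(1.007825) + 78.918338
    = 24.000000 + 5.039125 + 78.918338 = 107.957463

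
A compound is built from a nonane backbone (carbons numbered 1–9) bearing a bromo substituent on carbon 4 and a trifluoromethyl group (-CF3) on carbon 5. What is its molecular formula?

Atom tally by fragment:
  CH3 → C:1 H:3
  CH2 → C:1 H:2
  CH2 → C:1 H:2
  CH(Br) → C:1 H:1 Br:1
  CH(CF3) → C:2 H:1 F:3
  CH2 → C:1 H:2
  CH2 → C:1 H:2
  CH2 → C:1 H:2
  CH3 → C:1 H:3
Element totals:
  C: 10
  H: 18
  Br: 1
  F: 3

C10H18BrF3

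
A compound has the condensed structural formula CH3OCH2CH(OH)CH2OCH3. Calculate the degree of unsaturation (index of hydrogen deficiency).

Element totals:
  C: 5
  H: 12
  O: 3
Molecular formula: C5H12O3.
DoU = (2C + 2 + N − H − X) / 2 = (2·5 + 2 + 0 − 12 − 0) / 2 = 0.

0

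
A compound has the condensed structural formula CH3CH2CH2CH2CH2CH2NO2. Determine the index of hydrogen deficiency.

1

Element totals:
  C: 6
  H: 13
  N: 1
  O: 2
Molecular formula: C6H13NO2.
DoU = (2C + 2 + N − H − X) / 2 = (2·6 + 2 + 1 − 13 − 0) / 2 = 1.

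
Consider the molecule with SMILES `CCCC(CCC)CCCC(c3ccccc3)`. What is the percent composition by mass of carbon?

Atom tally by fragment:
  CH3 → C:1 H:3
  CH2 → C:1 H:2
  CH2 → C:1 H:2
  CH(CH2CH2CH3) → C:4 H:8
  CH2 → C:1 H:2
  CH2 → C:1 H:2
  CH2 → C:1 H:2
  CH2C6H5 → C:7 H:7
Element totals:
  C: 17
  H: 28
Molecular formula: C17H28.
Molar mass = 232.411 g/mol.
Mass from C: 17 × 12.011 = 204.187 g/mol.
%C = 204.187 / 232.411 × 100 = 87.86%.

87.86%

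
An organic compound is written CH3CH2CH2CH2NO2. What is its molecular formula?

C4H9NO2

Atom tally by fragment:
  CH3 → C:1 H:3
  CH2 → C:1 H:2
  CH2 → C:1 H:2
  CH2NO2 → C:1 H:2 N:1 O:2
Element totals:
  C: 4
  H: 9
  N: 1
  O: 2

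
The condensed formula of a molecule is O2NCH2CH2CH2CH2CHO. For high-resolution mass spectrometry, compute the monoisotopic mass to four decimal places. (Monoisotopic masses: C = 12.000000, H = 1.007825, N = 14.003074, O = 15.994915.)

131.0582

Atom tally by fragment:
  O2NCH2 → C:1 H:2 N:1 O:2
  CH2 → C:1 H:2
  CH2 → C:1 H:2
  CH2CHO → C:2 H:3 O:1
Element totals:
  C: 5
  H: 9
  N: 1
  O: 3
Molecular formula: C5H9NO3.
  M = 5(12.0) + 9(1.007825) + 14.003074 + 3(15.994915)
    = 60.000000 + 9.070425 + 14.003074 + 47.984745 = 131.058244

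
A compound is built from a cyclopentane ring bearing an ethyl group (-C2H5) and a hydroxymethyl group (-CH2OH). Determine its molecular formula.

C8H16O

Atom tally by fragment:
  cyclopentane ring core → C:5 H:10
  (− 2 ring H displaced by substituents)
  + C2H5 → C:2 H:5
  + CH2OH → C:1 H:3 O:1
Element totals:
  C: 8
  H: 16
  O: 1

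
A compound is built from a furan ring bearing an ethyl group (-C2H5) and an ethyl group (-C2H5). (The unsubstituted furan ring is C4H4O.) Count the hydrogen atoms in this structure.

Atom tally by fragment:
  furan ring core → C:4 H:4 O:1
  (− 2 ring H displaced by substituents)
  + C2H5 → C:2 H:5
  + C2H5 → C:2 H:5
Element totals:
  C: 8
  H: 12
  O: 1

12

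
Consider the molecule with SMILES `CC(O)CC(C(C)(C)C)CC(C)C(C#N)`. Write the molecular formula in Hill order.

C13H25NO

Atom tally by fragment:
  CH3 → C:1 H:3
  CH(OH) → C:1 H:2 O:1
  CH2 → C:1 H:2
  CH(C(CH3)3) → C:5 H:10
  CH2 → C:1 H:2
  CH(CH3) → C:2 H:4
  CH2CN → C:2 H:2 N:1
Element totals:
  C: 13
  H: 25
  N: 1
  O: 1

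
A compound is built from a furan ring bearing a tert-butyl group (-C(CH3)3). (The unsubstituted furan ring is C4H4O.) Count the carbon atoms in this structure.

Atom tally by fragment:
  furan ring core → C:4 H:4 O:1
  (− 1 ring H displaced by substituents)
  + C(CH3)3 → C:4 H:9
Element totals:
  C: 8
  H: 12
  O: 1

8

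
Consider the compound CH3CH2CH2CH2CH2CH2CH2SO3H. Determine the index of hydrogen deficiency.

0

Element totals:
  C: 7
  H: 16
  O: 3
  S: 1
Molecular formula: C7H16O3S.
DoU = (2C + 2 + N − H − X) / 2 = (2·7 + 2 + 0 − 16 − 0) / 2 = 0.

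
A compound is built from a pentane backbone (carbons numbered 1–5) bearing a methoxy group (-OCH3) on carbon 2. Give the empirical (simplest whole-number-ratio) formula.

C6H14O

Atom tally by fragment:
  CH3 → C:1 H:3
  CH(OCH3) → C:2 H:4 O:1
  CH2 → C:1 H:2
  CH2 → C:1 H:2
  CH3 → C:1 H:3
Element totals:
  C: 6
  H: 14
  O: 1
Molecular formula: C6H14O.
gcd of subscripts (6, 14, 1) = 1, so the empirical formula equals the molecular formula.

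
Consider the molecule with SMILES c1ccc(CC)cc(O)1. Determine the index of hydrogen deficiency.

4

Atom tally by fragment:
  benzene ring core → C:6 H:6
  (− 2 ring H displaced by substituents)
  + C2H5 → C:2 H:5
  + OH → O:1 H:1
Element totals:
  C: 8
  H: 10
  O: 1
Molecular formula: C8H10O.
DoU = (2C + 2 + N − H − X) / 2 = (2·8 + 2 + 0 − 10 − 0) / 2 = 4.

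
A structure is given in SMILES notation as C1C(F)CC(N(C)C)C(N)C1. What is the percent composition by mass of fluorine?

Atom tally by fragment:
  cyclohexane ring core → C:6 H:12
  (− 3 ring H displaced by substituents)
  + F → F:1
  + N(CH3)2 → N:1 C:2 H:6
  + NH2 → N:1 H:2
Element totals:
  C: 8
  H: 17
  F: 1
  N: 2
Molecular formula: C8H17FN2.
Molar mass = 160.236 g/mol.
Mass from F: 1 × 18.998 = 18.998 g/mol.
%F = 18.998 / 160.236 × 100 = 11.86%.

11.86%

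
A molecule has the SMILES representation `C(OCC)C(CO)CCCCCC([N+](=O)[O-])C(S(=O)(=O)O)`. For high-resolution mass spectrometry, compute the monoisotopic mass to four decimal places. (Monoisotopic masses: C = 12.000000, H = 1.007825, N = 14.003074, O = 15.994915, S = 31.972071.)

Atom tally by fragment:
  C2H5OCH2 → C:3 H:7 O:1
  CH(CH2OH) → C:2 H:4 O:1
  CH2 → C:1 H:2
  CH2 → C:1 H:2
  CH2 → C:1 H:2
  CH2 → C:1 H:2
  CH2 → C:1 H:2
  CH(NO2) → C:1 H:1 N:1 O:2
  CH2SO3H → C:1 H:3 S:1 O:3
Element totals:
  C: 12
  H: 25
  N: 1
  O: 7
  S: 1
Molecular formula: C12H25NO7S.
  M = 12(12.0) + 25(1.007825) + 14.003074 + 7(15.994915) + 31.972071
    = 144.000000 + 25.195625 + 14.003074 + 111.964405 + 31.972071 = 327.135175

327.1352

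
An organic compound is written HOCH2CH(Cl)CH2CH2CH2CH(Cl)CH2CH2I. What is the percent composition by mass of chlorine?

21.81%

Element totals:
  C: 8
  H: 15
  Cl: 2
  I: 1
  O: 1
Molecular formula: C8H15Cl2IO.
Molar mass = 325.011 g/mol.
Mass from Cl: 2 × 35.45 = 70.900 g/mol.
%Cl = 70.900 / 325.011 × 100 = 21.81%.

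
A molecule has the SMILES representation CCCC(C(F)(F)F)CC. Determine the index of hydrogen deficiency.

0

Atom tally by fragment:
  CH3 → C:1 H:3
  CH2 → C:1 H:2
  CH2 → C:1 H:2
  CH(CF3) → C:2 H:1 F:3
  CH2 → C:1 H:2
  CH3 → C:1 H:3
Element totals:
  C: 7
  H: 13
  F: 3
Molecular formula: C7H13F3.
DoU = (2C + 2 + N − H − X) / 2 = (2·7 + 2 + 0 − 13 − 3) / 2 = 0.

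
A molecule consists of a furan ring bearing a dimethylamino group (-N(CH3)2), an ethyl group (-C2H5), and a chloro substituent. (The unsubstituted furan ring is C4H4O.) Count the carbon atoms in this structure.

8

Atom tally by fragment:
  furan ring core → C:4 H:4 O:1
  (− 3 ring H displaced by substituents)
  + N(CH3)2 → N:1 C:2 H:6
  + C2H5 → C:2 H:5
  + Cl → Cl:1
Element totals:
  C: 8
  H: 12
  Cl: 1
  N: 1
  O: 1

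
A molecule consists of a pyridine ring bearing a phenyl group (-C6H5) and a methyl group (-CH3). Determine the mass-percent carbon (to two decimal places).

85.17%

Atom tally by fragment:
  pyridine ring core → C:5 H:5 N:1
  (− 2 ring H displaced by substituents)
  + C6H5 → C:6 H:5
  + CH3 → C:1 H:3
Element totals:
  C: 12
  H: 11
  N: 1
Molecular formula: C12H11N.
Molar mass = 169.227 g/mol.
Mass from C: 12 × 12.011 = 144.132 g/mol.
%C = 144.132 / 169.227 × 100 = 85.17%.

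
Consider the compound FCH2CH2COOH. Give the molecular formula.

Element totals:
  C: 3
  H: 5
  F: 1
  O: 2

C3H5FO2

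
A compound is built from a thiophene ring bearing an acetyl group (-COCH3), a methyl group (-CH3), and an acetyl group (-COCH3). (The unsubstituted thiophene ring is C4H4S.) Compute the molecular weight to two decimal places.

Atom tally by fragment:
  thiophene ring core → C:4 H:4 S:1
  (− 3 ring H displaced by substituents)
  + COCH3 → C:2 H:3 O:1
  + CH3 → C:1 H:3
  + COCH3 → C:2 H:3 O:1
Element totals:
  C: 9
  H: 10
  O: 2
  S: 1
Molecular formula: C9H10O2S.
  M = 9(12.011) + 10(1.008) + 2(15.999) + 32.06
    = 108.099 + 10.080 + 31.998 + 32.060 = 182.237

182.24 g/mol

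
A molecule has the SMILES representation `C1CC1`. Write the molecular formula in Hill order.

Atom tally by fragment:
  cyclopropane ring core → C:3 H:6
Element totals:
  C: 3
  H: 6

C3H6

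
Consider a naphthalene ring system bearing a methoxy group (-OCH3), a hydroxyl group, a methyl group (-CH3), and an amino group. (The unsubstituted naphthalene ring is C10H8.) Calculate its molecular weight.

203.24 g/mol

Atom tally by fragment:
  naphthalene ring system core → C:10 H:8
  (− 4 ring H displaced by substituents)
  + OCH3 → C:1 H:3 O:1
  + OH → O:1 H:1
  + CH3 → C:1 H:3
  + NH2 → N:1 H:2
Element totals:
  C: 12
  H: 13
  N: 1
  O: 2
Molecular formula: C12H13NO2.
  M = 12(12.011) + 13(1.008) + 14.007 + 2(15.999)
    = 144.132 + 13.104 + 14.007 + 31.998 = 203.241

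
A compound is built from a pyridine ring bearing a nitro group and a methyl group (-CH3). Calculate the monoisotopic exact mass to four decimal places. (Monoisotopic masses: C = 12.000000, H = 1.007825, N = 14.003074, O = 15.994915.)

138.0429

Atom tally by fragment:
  pyridine ring core → C:5 H:5 N:1
  (− 2 ring H displaced by substituents)
  + NO2 → N:1 O:2
  + CH3 → C:1 H:3
Element totals:
  C: 6
  H: 6
  N: 2
  O: 2
Molecular formula: C6H6N2O2.
  M = 6(12.0) + 6(1.007825) + 2(14.003074) + 2(15.994915)
    = 72.000000 + 6.046950 + 28.006148 + 31.989830 = 138.042928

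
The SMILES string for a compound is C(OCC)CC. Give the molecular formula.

Atom tally by fragment:
  C2H5OCH2 → C:3 H:7 O:1
  CH2 → C:1 H:2
  CH3 → C:1 H:3
Element totals:
  C: 5
  H: 12
  O: 1

C5H12O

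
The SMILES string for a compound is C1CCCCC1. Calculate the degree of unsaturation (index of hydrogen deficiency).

Atom tally by fragment:
  cyclohexane ring core → C:6 H:12
Element totals:
  C: 6
  H: 12
Molecular formula: C6H12.
DoU = (2C + 2 + N − H − X) / 2 = (2·6 + 2 + 0 − 12 − 0) / 2 = 1.

1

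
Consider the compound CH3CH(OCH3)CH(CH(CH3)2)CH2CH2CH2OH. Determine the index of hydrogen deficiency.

0

Atom tally by fragment:
  CH3 → C:1 H:3
  CH(OCH3) → C:2 H:4 O:1
  CH(CH(CH3)2) → C:4 H:8
  CH2 → C:1 H:2
  CH2CH2OH → C:2 H:5 O:1
Element totals:
  C: 10
  H: 22
  O: 2
Molecular formula: C10H22O2.
DoU = (2C + 2 + N − H − X) / 2 = (2·10 + 2 + 0 − 22 − 0) / 2 = 0.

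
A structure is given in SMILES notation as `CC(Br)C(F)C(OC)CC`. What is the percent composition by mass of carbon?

39.46%

Atom tally by fragment:
  CH3 → C:1 H:3
  CH(Br) → C:1 H:1 Br:1
  CH(F) → C:1 H:1 F:1
  CH(OCH3) → C:2 H:4 O:1
  CH2 → C:1 H:2
  CH3 → C:1 H:3
Element totals:
  C: 7
  H: 14
  Br: 1
  F: 1
  O: 1
Molecular formula: C7H14BrFO.
Molar mass = 213.090 g/mol.
Mass from C: 7 × 12.011 = 84.077 g/mol.
%C = 84.077 / 213.090 × 100 = 39.46%.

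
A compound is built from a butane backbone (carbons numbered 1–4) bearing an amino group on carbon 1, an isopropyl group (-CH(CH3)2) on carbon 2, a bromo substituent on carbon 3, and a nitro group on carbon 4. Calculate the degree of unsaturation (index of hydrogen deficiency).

1

Atom tally by fragment:
  H2NCH2 → C:1 H:4 N:1
  CH(CH(CH3)2) → C:4 H:8
  CH(Br) → C:1 H:1 Br:1
  CH2NO2 → C:1 H:2 N:1 O:2
Element totals:
  C: 7
  H: 15
  Br: 1
  N: 2
  O: 2
Molecular formula: C7H15BrN2O2.
DoU = (2C + 2 + N − H − X) / 2 = (2·7 + 2 + 2 − 15 − 1) / 2 = 1.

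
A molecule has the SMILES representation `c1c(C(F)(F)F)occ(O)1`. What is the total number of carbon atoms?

5

Atom tally by fragment:
  furan ring core → C:4 H:4 O:1
  (− 2 ring H displaced by substituents)
  + CF3 → C:1 F:3
  + OH → O:1 H:1
Element totals:
  C: 5
  H: 3
  F: 3
  O: 2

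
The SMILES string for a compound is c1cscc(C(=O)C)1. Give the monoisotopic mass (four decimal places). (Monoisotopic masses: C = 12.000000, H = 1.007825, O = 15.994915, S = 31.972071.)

126.0139

Atom tally by fragment:
  thiophene ring core → C:4 H:4 S:1
  (− 1 ring H displaced by substituents)
  + COCH3 → C:2 H:3 O:1
Element totals:
  C: 6
  H: 6
  O: 1
  S: 1
Molecular formula: C6H6OS.
  M = 6(12.0) + 6(1.007825) + 15.994915 + 31.972071
    = 72.000000 + 6.046950 + 15.994915 + 31.972071 = 126.013936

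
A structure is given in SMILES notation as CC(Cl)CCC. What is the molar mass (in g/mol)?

106.59 g/mol

Atom tally by fragment:
  CH3 → C:1 H:3
  CH(Cl) → C:1 H:1 Cl:1
  CH2 → C:1 H:2
  CH2 → C:1 H:2
  CH3 → C:1 H:3
Element totals:
  C: 5
  H: 11
  Cl: 1
Molecular formula: C5H11Cl.
  M = 5(12.011) + 11(1.008) + 35.45
    = 60.055 + 11.088 + 35.450 = 106.593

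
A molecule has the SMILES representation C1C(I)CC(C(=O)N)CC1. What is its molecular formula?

C7H12INO

Atom tally by fragment:
  cyclohexane ring core → C:6 H:12
  (− 2 ring H displaced by substituents)
  + I → I:1
  + CONH2 → C:1 H:2 O:1 N:1
Element totals:
  C: 7
  H: 12
  I: 1
  N: 1
  O: 1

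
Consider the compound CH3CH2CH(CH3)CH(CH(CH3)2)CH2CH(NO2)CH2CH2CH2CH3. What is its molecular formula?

C14H29NO2

Atom tally by fragment:
  CH3 → C:1 H:3
  CH2 → C:1 H:2
  CH(CH3) → C:2 H:4
  CH(CH(CH3)2) → C:4 H:8
  CH2 → C:1 H:2
  CH(NO2) → C:1 H:1 N:1 O:2
  CH2 → C:1 H:2
  CH2 → C:1 H:2
  CH2 → C:1 H:2
  CH3 → C:1 H:3
Element totals:
  C: 14
  H: 29
  N: 1
  O: 2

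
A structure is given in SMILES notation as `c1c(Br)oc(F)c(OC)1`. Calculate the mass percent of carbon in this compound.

Atom tally by fragment:
  furan ring core → C:4 H:4 O:1
  (− 3 ring H displaced by substituents)
  + Br → Br:1
  + F → F:1
  + OCH3 → C:1 H:3 O:1
Element totals:
  C: 5
  H: 4
  Br: 1
  F: 1
  O: 2
Molecular formula: C5H4BrFO2.
Molar mass = 194.987 g/mol.
Mass from C: 5 × 12.011 = 60.055 g/mol.
%C = 60.055 / 194.987 × 100 = 30.80%.

30.80%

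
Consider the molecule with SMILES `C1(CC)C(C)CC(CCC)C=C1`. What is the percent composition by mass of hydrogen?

13.33%

Atom tally by fragment:
  cyclohexene ring core → C:6 H:10
  (− 3 ring H displaced by substituents)
  + C2H5 → C:2 H:5
  + CH3 → C:1 H:3
  + CH2CH2CH3 → C:3 H:7
Element totals:
  C: 12
  H: 22
Molecular formula: C12H22.
Molar mass = 166.308 g/mol.
Mass from H: 22 × 1.008 = 22.176 g/mol.
%H = 22.176 / 166.308 × 100 = 13.33%.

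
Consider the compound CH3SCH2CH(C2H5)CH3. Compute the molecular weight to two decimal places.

118.24 g/mol

Element totals:
  C: 6
  H: 14
  S: 1
Molecular formula: C6H14S.
  M = 6(12.011) + 14(1.008) + 32.06
    = 72.066 + 14.112 + 32.060 = 118.238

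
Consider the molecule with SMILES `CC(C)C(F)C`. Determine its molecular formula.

Atom tally by fragment:
  CH3 → C:1 H:3
  CH(CH3) → C:2 H:4
  CH(F) → C:1 H:1 F:1
  CH3 → C:1 H:3
Element totals:
  C: 5
  H: 11
  F: 1

C5H11F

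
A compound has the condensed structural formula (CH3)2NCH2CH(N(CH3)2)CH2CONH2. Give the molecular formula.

C8H19N3O

Atom tally by fragment:
  (CH3)2NCH2 → C:3 H:8 N:1
  CH(N(CH3)2) → C:3 H:7 N:1
  CH2CONH2 → C:2 H:4 O:1 N:1
Element totals:
  C: 8
  H: 19
  N: 3
  O: 1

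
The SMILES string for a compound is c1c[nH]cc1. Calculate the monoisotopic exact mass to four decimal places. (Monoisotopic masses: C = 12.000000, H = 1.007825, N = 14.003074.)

67.0422

Atom tally by fragment:
  pyrrole ring core → C:4 H:5 N:1
Element totals:
  C: 4
  H: 5
  N: 1
Molecular formula: C4H5N.
  M = 4(12.0) + 5(1.007825) + 14.003074
    = 48.000000 + 5.039125 + 14.003074 = 67.042199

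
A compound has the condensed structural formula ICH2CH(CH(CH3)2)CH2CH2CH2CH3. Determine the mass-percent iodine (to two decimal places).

49.93%

Element totals:
  C: 9
  H: 19
  I: 1
Molecular formula: C9H19I.
Molar mass = 254.155 g/mol.
Mass from I: 1 × 126.904 = 126.904 g/mol.
%I = 126.904 / 254.155 × 100 = 49.93%.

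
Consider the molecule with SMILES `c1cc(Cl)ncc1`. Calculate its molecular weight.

Atom tally by fragment:
  pyridine ring core → C:5 H:5 N:1
  (− 1 ring H displaced by substituents)
  + Cl → Cl:1
Element totals:
  C: 5
  H: 4
  Cl: 1
  N: 1
Molecular formula: C5H4ClN.
  M = 5(12.011) + 4(1.008) + 35.45 + 14.007
    = 60.055 + 4.032 + 35.450 + 14.007 = 113.544

113.54 g/mol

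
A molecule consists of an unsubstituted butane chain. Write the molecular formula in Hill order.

C4H10

Atom tally by fragment:
  CH3 → C:1 H:3
  CH2 → C:1 H:2
  CH2 → C:1 H:2
  CH3 → C:1 H:3
Element totals:
  C: 4
  H: 10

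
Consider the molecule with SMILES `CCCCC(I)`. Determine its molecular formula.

Atom tally by fragment:
  CH3 → C:1 H:3
  CH2 → C:1 H:2
  CH2 → C:1 H:2
  CH2 → C:1 H:2
  CH2I → C:1 H:2 I:1
Element totals:
  C: 5
  H: 11
  I: 1

C5H11I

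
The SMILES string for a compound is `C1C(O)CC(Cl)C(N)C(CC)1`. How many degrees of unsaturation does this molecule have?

1

Atom tally by fragment:
  cyclohexane ring core → C:6 H:12
  (− 4 ring H displaced by substituents)
  + OH → O:1 H:1
  + Cl → Cl:1
  + NH2 → N:1 H:2
  + C2H5 → C:2 H:5
Element totals:
  C: 8
  H: 16
  Cl: 1
  N: 1
  O: 1
Molecular formula: C8H16ClNO.
DoU = (2C + 2 + N − H − X) / 2 = (2·8 + 2 + 1 − 16 − 1) / 2 = 1.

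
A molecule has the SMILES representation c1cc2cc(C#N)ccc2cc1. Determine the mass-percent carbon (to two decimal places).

Atom tally by fragment:
  naphthalene ring system core → C:10 H:8
  (− 1 ring H displaced by substituents)
  + CN → C:1 N:1
Element totals:
  C: 11
  H: 7
  N: 1
Molecular formula: C11H7N.
Molar mass = 153.184 g/mol.
Mass from C: 11 × 12.011 = 132.121 g/mol.
%C = 132.121 / 153.184 × 100 = 86.25%.

86.25%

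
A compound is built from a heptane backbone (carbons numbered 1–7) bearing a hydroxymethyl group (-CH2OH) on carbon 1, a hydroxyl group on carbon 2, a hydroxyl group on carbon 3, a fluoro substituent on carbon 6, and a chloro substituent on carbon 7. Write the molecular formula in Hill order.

Atom tally by fragment:
  HOCH2CH2 → C:2 H:5 O:1
  CH(OH) → C:1 H:2 O:1
  CH(OH) → C:1 H:2 O:1
  CH2 → C:1 H:2
  CH2 → C:1 H:2
  CH(F) → C:1 H:1 F:1
  CH2Cl → C:1 H:2 Cl:1
Element totals:
  C: 8
  H: 16
  Cl: 1
  F: 1
  O: 3

C8H16ClFO3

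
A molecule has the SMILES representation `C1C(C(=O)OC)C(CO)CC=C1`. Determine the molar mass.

Atom tally by fragment:
  cyclohexene ring core → C:6 H:10
  (− 2 ring H displaced by substituents)
  + COOCH3 → C:2 H:3 O:2
  + CH2OH → C:1 H:3 O:1
Element totals:
  C: 9
  H: 14
  O: 3
Molecular formula: C9H14O3.
  M = 9(12.011) + 14(1.008) + 3(15.999)
    = 108.099 + 14.112 + 47.997 = 170.208

170.21 g/mol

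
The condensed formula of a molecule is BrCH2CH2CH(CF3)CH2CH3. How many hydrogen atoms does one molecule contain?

Atom tally by fragment:
  BrCH2 → C:1 H:2 Br:1
  CH2 → C:1 H:2
  CH(CF3) → C:2 H:1 F:3
  CH2 → C:1 H:2
  CH3 → C:1 H:3
Element totals:
  C: 6
  H: 10
  Br: 1
  F: 3

10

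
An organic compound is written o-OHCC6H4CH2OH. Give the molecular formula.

C8H8O2

Atom tally by fragment:
  benzene ring core → C:6 H:6
  (− 2 ring H displaced by substituents)
  + CHO → C:1 H:1 O:1
  + CH2OH → C:1 H:3 O:1
Element totals:
  C: 8
  H: 8
  O: 2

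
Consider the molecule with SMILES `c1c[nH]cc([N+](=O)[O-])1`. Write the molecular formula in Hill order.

C4H4N2O2

Atom tally by fragment:
  pyrrole ring core → C:4 H:5 N:1
  (− 1 ring H displaced by substituents)
  + NO2 → N:1 O:2
Element totals:
  C: 4
  H: 4
  N: 2
  O: 2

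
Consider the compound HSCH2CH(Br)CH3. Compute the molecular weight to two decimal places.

Atom tally by fragment:
  HSCH2 → C:1 H:3 S:1
  CH(Br) → C:1 H:1 Br:1
  CH3 → C:1 H:3
Element totals:
  C: 3
  H: 7
  Br: 1
  S: 1
Molecular formula: C3H7BrS.
  M = 3(12.011) + 7(1.008) + 79.904 + 32.06
    = 36.033 + 7.056 + 79.904 + 32.060 = 155.053

155.05 g/mol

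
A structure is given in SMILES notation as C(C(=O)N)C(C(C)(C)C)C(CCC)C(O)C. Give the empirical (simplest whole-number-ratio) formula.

C13H27NO2

Atom tally by fragment:
  H2NOCCH2 → C:2 H:4 O:1 N:1
  CH(C(CH3)3) → C:5 H:10
  CH(CH2CH2CH3) → C:4 H:8
  CH(OH) → C:1 H:2 O:1
  CH3 → C:1 H:3
Element totals:
  C: 13
  H: 27
  N: 1
  O: 2
Molecular formula: C13H27NO2.
gcd of subscripts (13, 27, 1, 2) = 1, so the empirical formula equals the molecular formula.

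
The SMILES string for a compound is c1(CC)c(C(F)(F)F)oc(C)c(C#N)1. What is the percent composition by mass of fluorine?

Atom tally by fragment:
  furan ring core → C:4 H:4 O:1
  (− 4 ring H displaced by substituents)
  + C2H5 → C:2 H:5
  + CF3 → C:1 F:3
  + CH3 → C:1 H:3
  + CN → C:1 N:1
Element totals:
  C: 9
  H: 8
  F: 3
  N: 1
  O: 1
Molecular formula: C9H8F3NO.
Molar mass = 203.163 g/mol.
Mass from F: 3 × 18.998 = 56.994 g/mol.
%F = 56.994 / 203.163 × 100 = 28.05%.

28.05%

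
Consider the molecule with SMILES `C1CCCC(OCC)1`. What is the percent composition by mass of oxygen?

Atom tally by fragment:
  cyclopentane ring core → C:5 H:10
  (− 1 ring H displaced by substituents)
  + OC2H5 → C:2 H:5 O:1
Element totals:
  C: 7
  H: 14
  O: 1
Molecular formula: C7H14O.
Molar mass = 114.188 g/mol.
Mass from O: 1 × 15.999 = 15.999 g/mol.
%O = 15.999 / 114.188 × 100 = 14.01%.

14.01%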